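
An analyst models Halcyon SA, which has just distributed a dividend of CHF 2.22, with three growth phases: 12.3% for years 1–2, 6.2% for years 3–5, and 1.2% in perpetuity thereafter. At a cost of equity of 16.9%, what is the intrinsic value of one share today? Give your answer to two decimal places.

CHF 19.17

Three-stage DDM. Project D₁…D_5; terminal Gordon value at t=5 with g = 0.012; discount at r = 0.169.
D_1 = 2.4931
D_2 = 2.7997
D_3 = 2.9733
D_4 = 3.1576
D_5 = 3.3534
TV_5 = 3.3936/(0.169−0.012) = 21.6156
P₀ = Σ Dₜ/(1+r)ᵗ + TV_5/(1+r)^5 = 19.1708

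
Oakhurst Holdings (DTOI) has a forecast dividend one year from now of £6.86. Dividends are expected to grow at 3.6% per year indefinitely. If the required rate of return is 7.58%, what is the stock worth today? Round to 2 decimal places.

£172.36

Gordon growth model: P₀ = D₁/(r − g), with D₁ = 6.86 given directly.
P₀ = 6.8600 / (0.0758 − 0.036) = 6.8600 / 0.0398 = 172.3618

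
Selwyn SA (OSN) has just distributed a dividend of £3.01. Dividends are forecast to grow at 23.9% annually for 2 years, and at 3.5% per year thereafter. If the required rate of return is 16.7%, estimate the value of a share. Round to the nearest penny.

£33.19

Two-stage DDM. Project D₁…D_2 at 0.239, terminal growth 0.035, discount at r = 0.167.
D_1 = 3.7294
D_2 = 4.6207
Terminal value at t=2: TV = D_3/(r−g) = 4.7824/(0.167−0.035) = 36.2306
P₀ = 3.7294/(1+0.167)^1 + 4.6207/(1+0.167)^2 + 36.2306/(1+0.167)^2 = 33.1918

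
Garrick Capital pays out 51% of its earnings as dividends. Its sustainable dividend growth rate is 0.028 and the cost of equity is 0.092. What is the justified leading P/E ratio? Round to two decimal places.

Justified leading P/E = b/(r−g) = 0.51/(0.092−0.028) = 7.9688

7.97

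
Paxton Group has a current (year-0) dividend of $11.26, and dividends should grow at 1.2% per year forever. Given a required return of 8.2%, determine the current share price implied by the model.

$162.79

Gordon growth model: P₀ = D₁/(r − g). D₁ = 11.26 × (1 + 0.012) = 11.3951.
P₀ = 11.3951 / (0.082 − 0.012) = 11.3951 / 0.07 = 162.7874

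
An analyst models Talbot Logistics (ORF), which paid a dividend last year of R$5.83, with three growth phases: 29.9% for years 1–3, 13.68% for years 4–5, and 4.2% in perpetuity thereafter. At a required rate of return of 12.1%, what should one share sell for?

Three-stage DDM. Project D₁…D_5; terminal Gordon value at t=5 with g = 0.042; discount at r = 0.121.
D_1 = 7.5732
D_2 = 9.8375
D_3 = 12.7790
D_4 = 14.5271
D_5 = 16.5145
TV_5 = 17.2081/(0.121−0.042) = 217.8235
P₀ = Σ Dₜ/(1+r)ᵗ + TV_5/(1+r)^5 = 165.2327

R$165.23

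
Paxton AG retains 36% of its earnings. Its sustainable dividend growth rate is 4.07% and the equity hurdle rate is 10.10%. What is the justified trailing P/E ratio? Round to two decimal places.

11.05

Payout ratio b = 1 − 0.36 = 0.64.
Justified trailing P/E = b(1+g)/(r−g) = 0.64×(1+0.0407)/(0.101−0.0407) = 11.0456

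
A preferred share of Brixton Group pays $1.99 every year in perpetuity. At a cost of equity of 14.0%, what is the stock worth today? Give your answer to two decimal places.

Zero-growth DDM (perpetuity): P₀ = D/r = 1.99 / 0.14 = 14.2143

$14.21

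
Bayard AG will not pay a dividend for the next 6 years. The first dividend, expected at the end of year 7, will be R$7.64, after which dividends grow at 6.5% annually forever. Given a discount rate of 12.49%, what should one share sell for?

Deferred-dividend DDM. At t=6 the remaining stream is a growing perpetuity with first payment D_7 = 7.64.
V_6 = D_7/(r−g) = 7.64/(0.1249−0.065) = 127.5459
P₀ = V_6/(1+r)^6 = 127.5459/(1+0.1249)^6 = 62.9482

R$62.95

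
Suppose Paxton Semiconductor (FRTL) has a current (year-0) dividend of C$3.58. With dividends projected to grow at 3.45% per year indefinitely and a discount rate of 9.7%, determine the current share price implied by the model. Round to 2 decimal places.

C$59.26

Gordon growth model: P₀ = D₁/(r − g). D₁ = 3.58 × (1 + 0.0345) = 3.7035.
P₀ = 3.7035 / (0.097 − 0.0345) = 3.7035 / 0.0625 = 59.2562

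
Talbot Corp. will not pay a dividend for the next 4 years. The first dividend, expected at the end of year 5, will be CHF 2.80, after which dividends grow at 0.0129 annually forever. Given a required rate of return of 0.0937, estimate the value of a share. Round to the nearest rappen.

CHF 24.22

Deferred-dividend DDM. At t=4 the remaining stream is a growing perpetuity with first payment D_5 = 2.80.
V_4 = D_5/(r−g) = 2.80/(0.0937−0.0129) = 34.6535
P₀ = V_4/(1+r)^4 = 34.6535/(1+0.0937)^4 = 24.2189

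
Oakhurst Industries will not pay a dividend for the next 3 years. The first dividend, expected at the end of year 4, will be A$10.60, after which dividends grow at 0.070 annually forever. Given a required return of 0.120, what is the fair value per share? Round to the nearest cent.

Deferred-dividend DDM. At t=3 the remaining stream is a growing perpetuity with first payment D_4 = 10.60.
V_3 = D_4/(r−g) = 10.60/(0.12−0.07) = 212.0000
P₀ = V_3/(1+r)^3 = 212.0000/(1+0.12)^3 = 150.8974

A$150.90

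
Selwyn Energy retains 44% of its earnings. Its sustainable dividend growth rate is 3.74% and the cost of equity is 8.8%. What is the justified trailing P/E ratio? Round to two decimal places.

Payout ratio b = 1 − 0.44 = 0.56.
Justified trailing P/E = b(1+g)/(r−g) = 0.56×(1+0.0374)/(0.088−0.0374) = 11.4811

11.48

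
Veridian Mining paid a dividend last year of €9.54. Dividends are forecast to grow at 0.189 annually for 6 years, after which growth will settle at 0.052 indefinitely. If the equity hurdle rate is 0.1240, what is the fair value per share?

Two-stage DDM. Project D₁…D_6 at 0.189, terminal growth 0.052, discount at r = 0.124.
D_1 = 11.3431
D_2 = 13.4869
D_3 = 16.0359
D_4 = 19.0667
D_5 = 22.6703
D_6 = 26.9550
Terminal value at t=6: TV = D_7/(r−g) = 28.3567/(0.124−0.052) = 393.8427
P₀ = 11.3431/(1+0.124)^1 + 13.4869/(1+0.124)^2 + 16.0359/(1+0.124)^3 + 19.0667/(1+0.124)^4 + 22.6703/(1+0.124)^5 + 26.9550/(1+0.124)^6 + 393.8427/(1+0.124)^6 = 265.3192

€265.32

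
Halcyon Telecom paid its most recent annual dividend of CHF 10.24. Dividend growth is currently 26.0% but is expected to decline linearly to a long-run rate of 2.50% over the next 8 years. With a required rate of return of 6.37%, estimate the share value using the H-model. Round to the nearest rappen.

CHF 519.94

H-model: P₀ = D₀[(1+g_L) + H(g_S−g_L)]/(r−g_L), with H = 8/2 = 4.
P₀ = 10.24 × [(1+0.025) + 4×(0.26−0.025)] / (0.0637−0.025)
   = 10.24 × 1.9650 / 0.0387 = 519.9380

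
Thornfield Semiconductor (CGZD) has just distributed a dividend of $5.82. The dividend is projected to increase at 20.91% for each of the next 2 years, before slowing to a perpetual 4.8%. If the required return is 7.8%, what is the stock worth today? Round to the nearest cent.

$269.62

Two-stage DDM. Project D₁…D_2 at 0.2091, terminal growth 0.048, discount at r = 0.078.
D_1 = 7.0370
D_2 = 8.5084
Terminal value at t=2: TV = D_3/(r−g) = 8.9168/(0.078−0.048) = 297.2265
P₀ = 7.0370/(1+0.078)^1 + 8.5084/(1+0.078)^2 + 297.2265/(1+0.078)^2 = 269.6197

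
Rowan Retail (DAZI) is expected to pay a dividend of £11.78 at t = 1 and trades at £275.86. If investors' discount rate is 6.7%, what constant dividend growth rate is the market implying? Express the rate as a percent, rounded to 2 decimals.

2.43%

From P₀ = D₁/(r − g), the implied growth is g = r − D₁/P₀.
g = 0.067 − 11.78/275.86 = 0.067 − 0.04270 = 0.02430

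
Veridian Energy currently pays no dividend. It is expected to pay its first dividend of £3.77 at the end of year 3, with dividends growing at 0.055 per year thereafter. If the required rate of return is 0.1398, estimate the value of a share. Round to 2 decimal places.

£34.22

Deferred-dividend DDM. At t=2 the remaining stream is a growing perpetuity with first payment D_3 = 3.77.
V_2 = D_3/(r−g) = 3.77/(0.1398−0.055) = 44.4575
P₀ = V_2/(1+r)^2 = 44.4575/(1+0.1398)^2 = 34.2206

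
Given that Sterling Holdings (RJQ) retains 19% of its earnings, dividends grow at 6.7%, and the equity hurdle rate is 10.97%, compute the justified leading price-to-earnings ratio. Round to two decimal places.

Payout ratio b = 1 − 0.19 = 0.81.
Justified leading P/E = b/(r−g) = 0.81/(0.1097−0.067) = 18.9696

18.97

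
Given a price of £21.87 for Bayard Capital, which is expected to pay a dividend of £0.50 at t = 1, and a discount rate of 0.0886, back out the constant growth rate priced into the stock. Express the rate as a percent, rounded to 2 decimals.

6.57%

From P₀ = D₁/(r − g), the implied growth is g = r − D₁/P₀.
g = 0.0886 − 0.50/21.87 = 0.0886 − 0.02286 = 0.06574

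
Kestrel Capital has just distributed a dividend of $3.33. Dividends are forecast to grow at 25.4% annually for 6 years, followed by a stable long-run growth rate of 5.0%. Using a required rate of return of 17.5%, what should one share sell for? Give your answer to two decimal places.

Two-stage DDM. Project D₁…D_6 at 0.254, terminal growth 0.05, discount at r = 0.175.
D_1 = 4.1758
D_2 = 5.2365
D_3 = 6.5665
D_4 = 8.2344
D_5 = 10.3260
D_6 = 12.9488
Terminal value at t=6: TV = D_7/(r−g) = 13.5962/(0.175−0.05) = 108.7699
P₀ = 4.1758/(1+0.175)^1 + 5.2365/(1+0.175)^2 + 6.5665/(1+0.175)^3 + 8.2344/(1+0.175)^4 + 10.3260/(1+0.175)^5 + 12.9488/(1+0.175)^6 + 108.7699/(1+0.175)^6 = 66.5770

$66.58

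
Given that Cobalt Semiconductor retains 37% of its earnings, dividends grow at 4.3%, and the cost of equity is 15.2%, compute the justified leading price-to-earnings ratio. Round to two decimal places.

Payout ratio b = 1 − 0.37 = 0.63.
Justified leading P/E = b/(r−g) = 0.63/(0.152−0.043) = 5.7798

5.78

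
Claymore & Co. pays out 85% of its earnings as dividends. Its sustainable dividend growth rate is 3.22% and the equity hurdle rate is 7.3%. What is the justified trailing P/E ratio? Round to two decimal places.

21.50

Justified trailing P/E = b(1+g)/(r−g) = 0.85×(1+0.0322)/(0.073−0.0322) = 21.5042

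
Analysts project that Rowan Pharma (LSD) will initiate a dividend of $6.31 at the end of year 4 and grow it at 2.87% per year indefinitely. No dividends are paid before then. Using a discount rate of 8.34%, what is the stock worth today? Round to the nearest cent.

$90.71

Deferred-dividend DDM. At t=3 the remaining stream is a growing perpetuity with first payment D_4 = 6.31.
V_3 = D_4/(r−g) = 6.31/(0.0834−0.0287) = 115.3565
P₀ = V_3/(1+r)^3 = 115.3565/(1+0.0834)^3 = 90.7143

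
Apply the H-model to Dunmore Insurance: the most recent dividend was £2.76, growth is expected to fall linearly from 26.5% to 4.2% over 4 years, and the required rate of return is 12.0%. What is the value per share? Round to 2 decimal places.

£52.65

H-model: P₀ = D₀[(1+g_L) + H(g_S−g_L)]/(r−g_L), with H = 4/2 = 2.
P₀ = 2.76 × [(1+0.042) + 2×(0.265−0.042)] / (0.12−0.042)
   = 2.76 × 1.4880 / 0.078 = 52.6523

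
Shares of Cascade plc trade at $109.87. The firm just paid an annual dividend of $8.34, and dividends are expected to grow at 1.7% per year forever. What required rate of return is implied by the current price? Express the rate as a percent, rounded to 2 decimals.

9.42%

Rearranging the constant-growth DDM: r = D₁/P₀ + g.
D₁ = 8.34 × (1 + 0.017) = 8.4818.
r = 8.4818 / 109.87 + 0.017 = 0.07720 + 0.017 = 0.09420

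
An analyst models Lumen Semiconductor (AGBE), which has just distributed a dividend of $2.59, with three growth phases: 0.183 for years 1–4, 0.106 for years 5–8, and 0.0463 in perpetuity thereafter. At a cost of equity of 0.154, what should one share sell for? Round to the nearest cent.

Three-stage DDM. Project D₁…D_8; terminal Gordon value at t=8 with g = 0.0463; discount at r = 0.154.
D_1 = 3.0640
D_2 = 3.6247
D_3 = 4.2880
D_4 = 5.0727
D_5 = 5.6104
D_6 = 6.2051
D_7 = 6.8628
D_8 = 7.5903
TV_8 = 7.9417/(0.154−0.0463) = 73.7394
P₀ = Σ Dₜ/(1+r)ᵗ + TV_8/(1+r)^8 = 44.7726

$44.77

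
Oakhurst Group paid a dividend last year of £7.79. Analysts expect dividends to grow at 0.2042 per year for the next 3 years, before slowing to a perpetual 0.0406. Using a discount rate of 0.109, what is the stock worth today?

Two-stage DDM. Project D₁…D_3 at 0.2042, terminal growth 0.0406, discount at r = 0.109.
D_1 = 9.3807
D_2 = 11.2963
D_3 = 13.6030
Terminal value at t=3: TV = D_4/(r−g) = 14.1552/(0.109−0.0406) = 206.9479
P₀ = 9.3807/(1+0.109)^1 + 11.2963/(1+0.109)^2 + 13.6030/(1+0.109)^3 + 206.9479/(1+0.109)^3 = 179.3451

£179.35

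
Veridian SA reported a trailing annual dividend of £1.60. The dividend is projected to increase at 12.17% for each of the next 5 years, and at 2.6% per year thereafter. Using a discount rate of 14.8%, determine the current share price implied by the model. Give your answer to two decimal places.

£19.45

Two-stage DDM. Project D₁…D_5 at 0.1217, terminal growth 0.026, discount at r = 0.148.
D_1 = 1.7947
D_2 = 2.0131
D_3 = 2.2581
D_4 = 2.5330
D_5 = 2.8412
Terminal value at t=5: TV = D_6/(r−g) = 2.9151/(0.148−0.026) = 23.8941
P₀ = 1.7947/(1+0.148)^1 + 2.0131/(1+0.148)^2 + 2.2581/(1+0.148)^3 + 2.5330/(1+0.148)^4 + 2.8412/(1+0.148)^5 + 23.8941/(1+0.148)^5 = 19.4501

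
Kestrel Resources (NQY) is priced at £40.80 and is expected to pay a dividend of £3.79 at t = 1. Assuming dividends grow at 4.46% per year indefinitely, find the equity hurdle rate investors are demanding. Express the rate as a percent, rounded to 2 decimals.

13.75%

Rearranging the constant-growth DDM: r = D₁/P₀ + g.
r = 3.7900 / 40.80 + 0.0446 = 0.09289 + 0.0446 = 0.13749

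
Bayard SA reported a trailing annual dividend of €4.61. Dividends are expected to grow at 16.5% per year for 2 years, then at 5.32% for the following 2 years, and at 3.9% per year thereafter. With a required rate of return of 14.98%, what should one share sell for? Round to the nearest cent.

Three-stage DDM. Project D₁…D_4; terminal Gordon value at t=4 with g = 0.039; discount at r = 0.1498.
D_1 = 5.3707
D_2 = 6.2568
D_3 = 6.5897
D_4 = 6.9402
TV_4 = 7.2109/(0.1498−0.039) = 65.0804
P₀ = Σ Dₜ/(1+r)ᵗ + TV_4/(1+r)^4 = 54.9454

€54.95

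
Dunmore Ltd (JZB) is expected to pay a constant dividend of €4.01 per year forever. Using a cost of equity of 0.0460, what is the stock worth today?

Zero-growth DDM (perpetuity): P₀ = D/r = 4.01 / 0.046 = 87.1739

€87.17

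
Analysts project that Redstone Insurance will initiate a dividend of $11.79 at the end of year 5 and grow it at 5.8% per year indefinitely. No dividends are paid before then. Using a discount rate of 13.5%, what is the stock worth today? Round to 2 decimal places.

Deferred-dividend DDM. At t=4 the remaining stream is a growing perpetuity with first payment D_5 = 11.79.
V_4 = D_5/(r−g) = 11.79/(0.135−0.058) = 153.1169
P₀ = V_4/(1+r)^4 = 153.1169/(1+0.135)^4 = 92.2656

$92.27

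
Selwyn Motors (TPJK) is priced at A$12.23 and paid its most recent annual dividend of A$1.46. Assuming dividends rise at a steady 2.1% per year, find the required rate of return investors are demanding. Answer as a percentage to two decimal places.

14.29%

Rearranging the constant-growth DDM: r = D₁/P₀ + g.
D₁ = 1.46 × (1 + 0.021) = 1.4907.
r = 1.4907 / 12.23 + 0.021 = 0.12189 + 0.021 = 0.14289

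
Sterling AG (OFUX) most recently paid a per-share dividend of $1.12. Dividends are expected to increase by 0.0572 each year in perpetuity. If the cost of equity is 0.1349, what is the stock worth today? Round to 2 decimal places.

Gordon growth model: P₀ = D₁/(r − g). D₁ = 1.12 × (1 + 0.0572) = 1.1841.
P₀ = 1.1841 / (0.1349 − 0.0572) = 1.1841 / 0.0777 = 15.2389

$15.24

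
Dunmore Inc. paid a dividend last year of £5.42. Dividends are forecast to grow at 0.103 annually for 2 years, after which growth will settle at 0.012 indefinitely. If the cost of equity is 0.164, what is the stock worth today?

£42.41

Two-stage DDM. Project D₁…D_2 at 0.103, terminal growth 0.012, discount at r = 0.164.
D_1 = 5.9783
D_2 = 6.5940
Terminal value at t=2: TV = D_3/(r−g) = 6.6731/(0.164−0.012) = 43.9023
P₀ = 5.9783/(1+0.164)^1 + 6.5940/(1+0.164)^2 + 43.9023/(1+0.164)^2 = 42.4055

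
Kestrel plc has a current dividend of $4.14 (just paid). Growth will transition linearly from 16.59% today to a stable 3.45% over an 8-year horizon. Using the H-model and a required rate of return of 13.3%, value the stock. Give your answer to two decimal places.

H-model: P₀ = D₀[(1+g_L) + H(g_S−g_L)]/(r−g_L), with H = 8/2 = 4.
P₀ = 4.14 × [(1+0.0345) + 4×(0.1659−0.0345)] / (0.133−0.0345)
   = 4.14 × 1.5601 / 0.0985 = 65.5717

$65.57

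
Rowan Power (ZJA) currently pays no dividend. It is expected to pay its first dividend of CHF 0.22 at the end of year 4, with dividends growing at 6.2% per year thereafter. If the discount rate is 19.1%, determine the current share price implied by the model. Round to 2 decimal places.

Deferred-dividend DDM. At t=3 the remaining stream is a growing perpetuity with first payment D_4 = 0.22.
V_3 = D_4/(r−g) = 0.22/(0.191−0.062) = 1.7054
P₀ = V_3/(1+r)^3 = 1.7054/(1+0.191)^3 = 1.0095

CHF 1.01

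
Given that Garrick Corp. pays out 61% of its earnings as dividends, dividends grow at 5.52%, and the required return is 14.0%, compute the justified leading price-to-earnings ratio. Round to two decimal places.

7.19

Justified leading P/E = b/(r−g) = 0.61/(0.14−0.0552) = 7.1934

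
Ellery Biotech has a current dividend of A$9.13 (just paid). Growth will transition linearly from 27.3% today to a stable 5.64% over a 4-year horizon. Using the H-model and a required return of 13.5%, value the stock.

A$173.03

H-model: P₀ = D₀[(1+g_L) + H(g_S−g_L)]/(r−g_L), with H = 4/2 = 2.
P₀ = 9.13 × [(1+0.0564) + 2×(0.273−0.0564)] / (0.135−0.0564)
   = 9.13 × 1.4896 / 0.0786 = 173.0286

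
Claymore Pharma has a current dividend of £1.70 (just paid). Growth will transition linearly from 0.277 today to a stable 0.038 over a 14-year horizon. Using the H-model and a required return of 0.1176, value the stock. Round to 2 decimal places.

£57.90

H-model: P₀ = D₀[(1+g_L) + H(g_S−g_L)]/(r−g_L), with H = 14/2 = 7.
P₀ = 1.70 × [(1+0.038) + 7×(0.277−0.038)] / (0.1176−0.038)
   = 1.70 × 2.7110 / 0.0796 = 57.8982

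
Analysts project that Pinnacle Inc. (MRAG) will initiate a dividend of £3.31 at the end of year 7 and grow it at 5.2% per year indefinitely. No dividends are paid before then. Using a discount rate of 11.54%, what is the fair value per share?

Deferred-dividend DDM. At t=6 the remaining stream is a growing perpetuity with first payment D_7 = 3.31.
V_6 = D_7/(r−g) = 3.31/(0.1154−0.052) = 52.2082
P₀ = V_6/(1+r)^6 = 52.2082/(1+0.1154)^6 = 27.1116

£27.11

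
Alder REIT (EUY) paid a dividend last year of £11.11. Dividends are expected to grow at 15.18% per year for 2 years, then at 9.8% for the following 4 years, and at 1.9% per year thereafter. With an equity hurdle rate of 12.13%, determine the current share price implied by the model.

Three-stage DDM. Project D₁…D_6; terminal Gordon value at t=6 with g = 0.019; discount at r = 0.1213.
D_1 = 12.7965
D_2 = 14.7390
D_3 = 16.1834
D_4 = 17.7694
D_5 = 19.5108
D_6 = 21.4229
TV_6 = 21.8299/(0.1213−0.019) = 213.3910
P₀ = Σ Dₜ/(1+r)ᵗ + TV_6/(1+r)^6 = 175.0001

£175.00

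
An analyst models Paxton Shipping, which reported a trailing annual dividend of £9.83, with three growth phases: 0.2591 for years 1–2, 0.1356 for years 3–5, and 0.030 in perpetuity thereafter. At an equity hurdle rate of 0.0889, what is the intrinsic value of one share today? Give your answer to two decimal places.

Three-stage DDM. Project D₁…D_5; terminal Gordon value at t=5 with g = 0.03; discount at r = 0.0889.
D_1 = 12.3770
D_2 = 15.5838
D_3 = 17.6970
D_4 = 20.0967
D_5 = 22.8218
TV_5 = 23.5065/(0.0889−0.03) = 399.0911
P₀ = Σ Dₜ/(1+r)ᵗ + TV_5/(1+r)^5 = 328.1133

£328.11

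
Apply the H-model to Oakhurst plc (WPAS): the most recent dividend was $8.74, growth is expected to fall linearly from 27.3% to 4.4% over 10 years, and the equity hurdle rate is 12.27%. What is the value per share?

$243.10

H-model: P₀ = D₀[(1+g_L) + H(g_S−g_L)]/(r−g_L), with H = 10/2 = 5.
P₀ = 8.74 × [(1+0.044) + 5×(0.273−0.044)] / (0.1227−0.044)
   = 8.74 × 2.1890 / 0.0787 = 243.0986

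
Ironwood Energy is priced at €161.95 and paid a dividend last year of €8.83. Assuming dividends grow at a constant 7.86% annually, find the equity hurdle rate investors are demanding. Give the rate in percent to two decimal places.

13.74%

Rearranging the constant-growth DDM: r = D₁/P₀ + g.
D₁ = 8.83 × (1 + 0.0786) = 9.5240.
r = 9.5240 / 161.95 + 0.0786 = 0.05881 + 0.0786 = 0.13741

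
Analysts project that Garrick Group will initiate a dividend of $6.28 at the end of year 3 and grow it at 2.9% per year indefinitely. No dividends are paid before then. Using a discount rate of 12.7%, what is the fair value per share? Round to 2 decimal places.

$50.45

Deferred-dividend DDM. At t=2 the remaining stream is a growing perpetuity with first payment D_3 = 6.28.
V_2 = D_3/(r−g) = 6.28/(0.127−0.029) = 64.0816
P₀ = V_2/(1+r)^2 = 64.0816/(1+0.127)^2 = 50.4529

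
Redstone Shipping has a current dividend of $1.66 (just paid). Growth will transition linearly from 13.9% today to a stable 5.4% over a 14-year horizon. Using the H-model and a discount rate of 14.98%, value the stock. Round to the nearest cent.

$28.57

H-model: P₀ = D₀[(1+g_L) + H(g_S−g_L)]/(r−g_L), with H = 14/2 = 7.
P₀ = 1.66 × [(1+0.054) + 7×(0.139−0.054)] / (0.1498−0.054)
   = 1.66 × 1.6490 / 0.0958 = 28.5735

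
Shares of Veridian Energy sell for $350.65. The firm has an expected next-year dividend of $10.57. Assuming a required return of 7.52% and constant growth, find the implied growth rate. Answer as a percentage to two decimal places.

4.51%

From P₀ = D₁/(r − g), the implied growth is g = r − D₁/P₀.
g = 0.0752 − 10.57/350.65 = 0.0752 − 0.03014 = 0.04506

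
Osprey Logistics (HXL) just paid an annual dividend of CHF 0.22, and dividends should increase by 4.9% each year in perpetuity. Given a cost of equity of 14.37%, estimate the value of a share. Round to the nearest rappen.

CHF 2.44

Gordon growth model: P₀ = D₁/(r − g). D₁ = 0.22 × (1 + 0.049) = 0.2308.
P₀ = 0.2308 / (0.1437 − 0.049) = 0.2308 / 0.0947 = 2.4370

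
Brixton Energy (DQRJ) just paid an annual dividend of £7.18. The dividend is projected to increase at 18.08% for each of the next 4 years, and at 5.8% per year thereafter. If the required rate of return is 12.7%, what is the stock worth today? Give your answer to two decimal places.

£164.98

Two-stage DDM. Project D₁…D_4 at 0.1808, terminal growth 0.058, discount at r = 0.127.
D_1 = 8.4781
D_2 = 10.0110
D_3 = 11.8210
D_4 = 13.9582
Terminal value at t=4: TV = D_5/(r−g) = 14.7678/(0.127−0.058) = 214.0259
P₀ = 8.4781/(1+0.127)^1 + 10.0110/(1+0.127)^2 + 11.8210/(1+0.127)^3 + 13.9582/(1+0.127)^4 + 214.0259/(1+0.127)^4 = 164.9845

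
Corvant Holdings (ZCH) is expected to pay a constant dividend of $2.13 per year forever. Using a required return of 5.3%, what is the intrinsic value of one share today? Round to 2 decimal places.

$40.19

Zero-growth DDM (perpetuity): P₀ = D/r = 2.13 / 0.053 = 40.1887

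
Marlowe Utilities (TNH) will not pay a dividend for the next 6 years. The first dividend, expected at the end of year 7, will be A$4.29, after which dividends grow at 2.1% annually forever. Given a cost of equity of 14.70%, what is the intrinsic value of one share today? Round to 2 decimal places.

Deferred-dividend DDM. At t=6 the remaining stream is a growing perpetuity with first payment D_7 = 4.29.
V_6 = D_7/(r−g) = 4.29/(0.147−0.021) = 34.0476
P₀ = V_6/(1+r)^6 = 34.0476/(1+0.147)^6 = 14.9522

A$14.95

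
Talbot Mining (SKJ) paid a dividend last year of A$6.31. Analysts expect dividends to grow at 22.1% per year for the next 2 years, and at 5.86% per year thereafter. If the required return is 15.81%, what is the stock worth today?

A$88.29

Two-stage DDM. Project D₁…D_2 at 0.221, terminal growth 0.0586, discount at r = 0.1581.
D_1 = 7.7045
D_2 = 9.4072
Terminal value at t=2: TV = D_3/(r−g) = 9.9585/(0.1581−0.0586) = 100.0851
P₀ = 7.7045/(1+0.1581)^1 + 9.4072/(1+0.1581)^2 + 100.0851/(1+0.1581)^2 = 88.2906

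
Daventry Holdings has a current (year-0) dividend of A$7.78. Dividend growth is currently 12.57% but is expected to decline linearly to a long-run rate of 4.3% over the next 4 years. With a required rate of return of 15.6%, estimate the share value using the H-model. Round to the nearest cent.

A$83.20

H-model: P₀ = D₀[(1+g_L) + H(g_S−g_L)]/(r−g_L), with H = 4/2 = 2.
P₀ = 7.78 × [(1+0.043) + 2×(0.1257−0.043)] / (0.156−0.043)
   = 7.78 × 1.2084 / 0.113 = 83.1978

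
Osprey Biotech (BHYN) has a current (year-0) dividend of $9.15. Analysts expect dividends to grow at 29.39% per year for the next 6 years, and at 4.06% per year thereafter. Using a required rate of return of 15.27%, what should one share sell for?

$253.78

Two-stage DDM. Project D₁…D_6 at 0.2939, terminal growth 0.0406, discount at r = 0.1527.
D_1 = 11.8392
D_2 = 15.3187
D_3 = 19.8209
D_4 = 25.6463
D_5 = 33.1837
D_6 = 42.9364
Terminal value at t=6: TV = D_7/(r−g) = 44.6796/(0.1527−0.0406) = 398.5691
P₀ = 11.8392/(1+0.1527)^1 + 15.3187/(1+0.1527)^2 + 19.8209/(1+0.1527)^3 + 25.6463/(1+0.1527)^4 + 33.1837/(1+0.1527)^5 + 42.9364/(1+0.1527)^6 + 398.5691/(1+0.1527)^6 = 253.7813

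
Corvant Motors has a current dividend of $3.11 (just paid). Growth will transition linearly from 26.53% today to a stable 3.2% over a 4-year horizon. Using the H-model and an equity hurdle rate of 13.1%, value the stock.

H-model: P₀ = D₀[(1+g_L) + H(g_S−g_L)]/(r−g_L), with H = 4/2 = 2.
P₀ = 3.11 × [(1+0.032) + 2×(0.2653−0.032)] / (0.131−0.032)
   = 3.11 × 1.4986 / 0.099 = 47.0772

$47.08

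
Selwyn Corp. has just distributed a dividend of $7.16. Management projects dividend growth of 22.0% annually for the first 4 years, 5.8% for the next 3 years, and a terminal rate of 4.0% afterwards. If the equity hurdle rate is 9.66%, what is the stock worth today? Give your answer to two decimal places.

$249.30

Three-stage DDM. Project D₁…D_7; terminal Gordon value at t=7 with g = 0.04; discount at r = 0.0966.
D_1 = 8.7352
D_2 = 10.6569
D_3 = 13.0015
D_4 = 15.8618
D_5 = 16.7818
D_6 = 17.7551
D_7 = 18.7849
TV_7 = 19.5363/(0.0966−0.04) = 345.1646
P₀ = Σ Dₜ/(1+r)ᵗ + TV_7/(1+r)^7 = 249.3038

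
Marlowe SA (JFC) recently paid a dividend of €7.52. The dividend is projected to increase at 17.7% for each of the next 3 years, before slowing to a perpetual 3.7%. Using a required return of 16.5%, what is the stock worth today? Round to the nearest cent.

€85.85

Two-stage DDM. Project D₁…D_3 at 0.177, terminal growth 0.037, discount at r = 0.165.
D_1 = 8.8510
D_2 = 10.4177
D_3 = 12.2616
Terminal value at t=3: TV = D_4/(r−g) = 12.7153/(0.165−0.037) = 99.3381
P₀ = 8.8510/(1+0.165)^1 + 10.4177/(1+0.165)^2 + 12.2616/(1+0.165)^3 + 99.3381/(1+0.165)^3 = 85.8538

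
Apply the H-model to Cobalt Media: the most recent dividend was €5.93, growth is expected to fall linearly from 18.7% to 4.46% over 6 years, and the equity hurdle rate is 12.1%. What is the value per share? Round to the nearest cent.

H-model: P₀ = D₀[(1+g_L) + H(g_S−g_L)]/(r−g_L), with H = 6/2 = 3.
P₀ = 5.93 × [(1+0.0446) + 3×(0.187−0.0446)] / (0.121−0.0446)
   = 5.93 × 1.4718 / 0.0764 = 114.2379

€114.24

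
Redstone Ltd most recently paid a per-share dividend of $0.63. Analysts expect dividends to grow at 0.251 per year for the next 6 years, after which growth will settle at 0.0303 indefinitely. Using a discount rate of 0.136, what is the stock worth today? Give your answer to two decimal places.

$16.32

Two-stage DDM. Project D₁…D_6 at 0.251, terminal growth 0.0303, discount at r = 0.136.
D_1 = 0.7881
D_2 = 0.9860
D_3 = 1.2334
D_4 = 1.5430
D_5 = 1.9303
D_6 = 2.4148
Terminal value at t=6: TV = D_7/(r−g) = 2.4880/(0.136−0.0303) = 23.5382
P₀ = 0.7881/(1+0.136)^1 + 0.9860/(1+0.136)^2 + 1.2334/(1+0.136)^3 + 1.5430/(1+0.136)^4 + 1.9303/(1+0.136)^5 + 2.4148/(1+0.136)^6 + 23.5382/(1+0.136)^6 = 16.3218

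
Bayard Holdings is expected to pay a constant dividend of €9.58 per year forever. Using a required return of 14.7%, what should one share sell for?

Zero-growth DDM (perpetuity): P₀ = D/r = 9.58 / 0.147 = 65.1701

€65.17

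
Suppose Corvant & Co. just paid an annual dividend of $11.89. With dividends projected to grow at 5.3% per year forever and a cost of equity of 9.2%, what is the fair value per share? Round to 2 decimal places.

Gordon growth model: P₀ = D₁/(r − g). D₁ = 11.89 × (1 + 0.053) = 12.5202.
P₀ = 12.5202 / (0.092 − 0.053) = 12.5202 / 0.039 = 321.0300

$321.03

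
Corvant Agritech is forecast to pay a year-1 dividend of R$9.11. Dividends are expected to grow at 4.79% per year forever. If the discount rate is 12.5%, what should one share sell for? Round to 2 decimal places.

R$118.16

Gordon growth model: P₀ = D₁/(r − g), with D₁ = 9.11 given directly.
P₀ = 9.1100 / (0.125 − 0.0479) = 9.1100 / 0.0771 = 118.1582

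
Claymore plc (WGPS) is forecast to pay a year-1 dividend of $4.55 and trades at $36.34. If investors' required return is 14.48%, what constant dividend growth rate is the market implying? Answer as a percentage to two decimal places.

From P₀ = D₁/(r − g), the implied growth is g = r − D₁/P₀.
g = 0.1448 − 4.55/36.34 = 0.1448 − 0.12521 = 0.01959

1.96%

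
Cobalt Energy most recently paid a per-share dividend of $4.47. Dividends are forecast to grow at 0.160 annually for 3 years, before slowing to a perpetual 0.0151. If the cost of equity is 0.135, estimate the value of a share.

$54.41

Two-stage DDM. Project D₁…D_3 at 0.16, terminal growth 0.0151, discount at r = 0.135.
D_1 = 5.1852
D_2 = 6.0148
D_3 = 6.9772
Terminal value at t=3: TV = D_4/(r−g) = 7.0826/(0.135−0.0151) = 59.0706
P₀ = 5.1852/(1+0.135)^1 + 6.0148/(1+0.135)^2 + 6.9772/(1+0.135)^3 + 59.0706/(1+0.135)^3 = 54.4097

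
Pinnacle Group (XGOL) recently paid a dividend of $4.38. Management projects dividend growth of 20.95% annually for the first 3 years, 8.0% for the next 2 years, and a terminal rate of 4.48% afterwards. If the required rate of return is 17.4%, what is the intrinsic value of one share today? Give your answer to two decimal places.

Three-stage DDM. Project D₁…D_5; terminal Gordon value at t=5 with g = 0.0448; discount at r = 0.174.
D_1 = 5.2976
D_2 = 6.4075
D_3 = 7.7498
D_4 = 8.3698
D_5 = 9.0394
TV_5 = 9.4444/(0.174−0.0448) = 73.0987
P₀ = Σ Dₜ/(1+r)ᵗ + TV_5/(1+r)^5 = 55.1870

$55.19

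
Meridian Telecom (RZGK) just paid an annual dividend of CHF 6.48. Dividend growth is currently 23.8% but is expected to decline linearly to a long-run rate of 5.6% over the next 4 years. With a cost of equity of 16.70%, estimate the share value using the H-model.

H-model: P₀ = D₀[(1+g_L) + H(g_S−g_L)]/(r−g_L), with H = 4/2 = 2.
P₀ = 6.48 × [(1+0.056) + 2×(0.238−0.056)] / (0.167−0.056)
   = 6.48 × 1.4200 / 0.111 = 82.8973

CHF 82.90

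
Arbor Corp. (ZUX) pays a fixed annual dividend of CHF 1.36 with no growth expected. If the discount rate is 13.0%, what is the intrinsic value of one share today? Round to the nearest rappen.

CHF 10.46

Zero-growth DDM (perpetuity): P₀ = D/r = 1.36 / 0.13 = 10.4615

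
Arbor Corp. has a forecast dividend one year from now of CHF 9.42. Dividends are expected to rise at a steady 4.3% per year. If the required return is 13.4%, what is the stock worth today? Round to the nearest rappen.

CHF 103.52

Gordon growth model: P₀ = D₁/(r − g), with D₁ = 9.42 given directly.
P₀ = 9.4200 / (0.134 − 0.043) = 9.4200 / 0.091 = 103.5165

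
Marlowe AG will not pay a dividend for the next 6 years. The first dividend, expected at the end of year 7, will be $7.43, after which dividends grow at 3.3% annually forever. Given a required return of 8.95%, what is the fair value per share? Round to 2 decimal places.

$78.63

Deferred-dividend DDM. At t=6 the remaining stream is a growing perpetuity with first payment D_7 = 7.43.
V_6 = D_7/(r−g) = 7.43/(0.0895−0.033) = 131.5044
P₀ = V_6/(1+r)^6 = 131.5044/(1+0.0895)^6 = 78.6280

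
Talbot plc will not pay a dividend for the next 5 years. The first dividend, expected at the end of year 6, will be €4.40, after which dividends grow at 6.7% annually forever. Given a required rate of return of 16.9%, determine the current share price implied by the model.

€19.76

Deferred-dividend DDM. At t=5 the remaining stream is a growing perpetuity with first payment D_6 = 4.40.
V_5 = D_6/(r−g) = 4.40/(0.169−0.067) = 43.1373
P₀ = V_5/(1+r)^5 = 43.1373/(1+0.169)^5 = 19.7597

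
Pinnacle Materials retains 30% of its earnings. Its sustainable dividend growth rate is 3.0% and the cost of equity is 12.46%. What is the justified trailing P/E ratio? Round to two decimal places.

7.62

Payout ratio b = 1 − 0.30 = 0.70.
Justified trailing P/E = b(1+g)/(r−g) = 0.70×(1+0.03)/(0.1246−0.03) = 7.6216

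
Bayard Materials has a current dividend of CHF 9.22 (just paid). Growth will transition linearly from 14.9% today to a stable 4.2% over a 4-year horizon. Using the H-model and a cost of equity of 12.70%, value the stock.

H-model: P₀ = D₀[(1+g_L) + H(g_S−g_L)]/(r−g_L), with H = 4/2 = 2.
P₀ = 9.22 × [(1+0.042) + 2×(0.149−0.042)] / (0.127−0.042)
   = 9.22 × 1.2560 / 0.085 = 136.2391

CHF 136.24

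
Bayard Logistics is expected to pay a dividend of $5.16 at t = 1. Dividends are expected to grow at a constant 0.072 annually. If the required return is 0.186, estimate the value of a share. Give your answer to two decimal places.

$45.26

Gordon growth model: P₀ = D₁/(r − g), with D₁ = 5.16 given directly.
P₀ = 5.1600 / (0.186 − 0.072) = 5.1600 / 0.114 = 45.2632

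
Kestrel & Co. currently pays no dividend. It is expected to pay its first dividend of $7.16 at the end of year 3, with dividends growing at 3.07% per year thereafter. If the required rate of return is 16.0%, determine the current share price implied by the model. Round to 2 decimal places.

$41.15

Deferred-dividend DDM. At t=2 the remaining stream is a growing perpetuity with first payment D_3 = 7.16.
V_2 = D_3/(r−g) = 7.16/(0.16−0.0307) = 55.3751
P₀ = V_2/(1+r)^2 = 55.3751/(1+0.16)^2 = 41.1527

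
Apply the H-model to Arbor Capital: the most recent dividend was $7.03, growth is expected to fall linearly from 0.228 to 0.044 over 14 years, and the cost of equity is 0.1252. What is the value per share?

H-model: P₀ = D₀[(1+g_L) + H(g_S−g_L)]/(r−g_L), with H = 14/2 = 7.
P₀ = 7.03 × [(1+0.044) + 7×(0.228−0.044)] / (0.1252−0.044)
   = 7.03 × 2.3320 / 0.0812 = 201.8961

$201.90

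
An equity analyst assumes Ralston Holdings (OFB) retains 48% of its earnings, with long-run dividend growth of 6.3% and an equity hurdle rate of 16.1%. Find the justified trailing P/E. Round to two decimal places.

5.64

Payout ratio b = 1 − 0.48 = 0.52.
Justified trailing P/E = b(1+g)/(r−g) = 0.52×(1+0.063)/(0.161−0.063) = 5.6404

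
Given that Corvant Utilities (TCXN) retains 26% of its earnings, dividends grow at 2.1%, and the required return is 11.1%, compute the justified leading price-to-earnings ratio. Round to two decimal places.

8.22

Payout ratio b = 1 − 0.26 = 0.74.
Justified leading P/E = b/(r−g) = 0.74/(0.111−0.021) = 8.2222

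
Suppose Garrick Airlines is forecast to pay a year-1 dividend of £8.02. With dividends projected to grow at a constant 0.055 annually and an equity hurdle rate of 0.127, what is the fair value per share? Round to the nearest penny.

Gordon growth model: P₀ = D₁/(r − g), with D₁ = 8.02 given directly.
P₀ = 8.0200 / (0.127 − 0.055) = 8.0200 / 0.072 = 111.3889

£111.39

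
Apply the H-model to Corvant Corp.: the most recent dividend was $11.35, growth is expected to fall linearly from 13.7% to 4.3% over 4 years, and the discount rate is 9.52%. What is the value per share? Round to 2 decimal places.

$267.66

H-model: P₀ = D₀[(1+g_L) + H(g_S−g_L)]/(r−g_L), with H = 4/2 = 2.
P₀ = 11.35 × [(1+0.043) + 2×(0.137−0.043)] / (0.0952−0.043)
   = 11.35 × 1.2310 / 0.0522 = 267.6600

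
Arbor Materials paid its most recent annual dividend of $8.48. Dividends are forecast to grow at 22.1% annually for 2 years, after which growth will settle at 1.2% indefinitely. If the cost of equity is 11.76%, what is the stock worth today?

Two-stage DDM. Project D₁…D_2 at 0.221, terminal growth 0.012, discount at r = 0.1176.
D_1 = 10.3541
D_2 = 12.6423
Terminal value at t=2: TV = D_3/(r−g) = 12.7940/(0.1176−0.012) = 121.1557
P₀ = 10.3541/(1+0.1176)^1 + 12.6423/(1+0.1176)^2 + 121.1557/(1+0.1176)^2 = 116.3861

$116.39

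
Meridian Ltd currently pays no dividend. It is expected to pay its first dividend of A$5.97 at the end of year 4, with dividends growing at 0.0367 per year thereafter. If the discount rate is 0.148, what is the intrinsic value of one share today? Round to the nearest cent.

Deferred-dividend DDM. At t=3 the remaining stream is a growing perpetuity with first payment D_4 = 5.97.
V_3 = D_4/(r−g) = 5.97/(0.148−0.0367) = 53.6388
P₀ = V_3/(1+r)^3 = 53.6388/(1+0.148)^3 = 35.4530

A$35.45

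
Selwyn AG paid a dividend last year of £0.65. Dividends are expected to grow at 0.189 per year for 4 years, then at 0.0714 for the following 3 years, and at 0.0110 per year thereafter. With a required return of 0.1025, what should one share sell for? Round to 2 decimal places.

£14.56

Three-stage DDM. Project D₁…D_7; terminal Gordon value at t=7 with g = 0.011; discount at r = 0.1025.
D_1 = 0.7729
D_2 = 0.9189
D_3 = 1.0926
D_4 = 1.2991
D_5 = 1.3918
D_6 = 1.4912
D_7 = 1.5977
TV_7 = 1.6153/(0.1025−0.011) = 17.6533
P₀ = Σ Dₜ/(1+r)ᵗ + TV_7/(1+r)^7 = 14.5595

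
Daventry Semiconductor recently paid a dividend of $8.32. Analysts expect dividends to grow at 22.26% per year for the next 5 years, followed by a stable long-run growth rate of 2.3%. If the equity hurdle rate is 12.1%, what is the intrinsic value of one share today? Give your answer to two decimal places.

Two-stage DDM. Project D₁…D_5 at 0.2226, terminal growth 0.023, discount at r = 0.121.
D_1 = 10.1720
D_2 = 12.4363
D_3 = 15.2047
D_4 = 18.5892
D_5 = 22.7272
Terminal value at t=5: TV = D_6/(r−g) = 23.2499/(0.121−0.023) = 237.2438
P₀ = 10.1720/(1+0.121)^1 + 12.4363/(1+0.121)^2 + 15.2047/(1+0.121)^3 + 18.5892/(1+0.121)^4 + 22.7272/(1+0.121)^5 + 237.2438/(1+0.121)^5 = 188.3934

$188.39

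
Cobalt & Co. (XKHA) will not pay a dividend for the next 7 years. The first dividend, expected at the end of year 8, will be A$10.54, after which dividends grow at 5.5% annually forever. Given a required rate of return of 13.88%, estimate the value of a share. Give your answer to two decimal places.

A$50.64

Deferred-dividend DDM. At t=7 the remaining stream is a growing perpetuity with first payment D_8 = 10.54.
V_7 = D_8/(r−g) = 10.54/(0.1388−0.055) = 125.7757
P₀ = V_7/(1+r)^7 = 125.7757/(1+0.1388)^7 = 50.6366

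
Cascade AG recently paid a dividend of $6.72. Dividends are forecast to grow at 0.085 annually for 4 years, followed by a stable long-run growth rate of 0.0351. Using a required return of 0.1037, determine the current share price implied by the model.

Two-stage DDM. Project D₁…D_4 at 0.085, terminal growth 0.0351, discount at r = 0.1037.
D_1 = 7.2912
D_2 = 7.9110
D_3 = 8.5834
D_4 = 9.3130
Terminal value at t=4: TV = D_5/(r−g) = 9.6399/(0.1037−0.0351) = 140.5227
P₀ = 7.2912/(1+0.1037)^1 + 7.9110/(1+0.1037)^2 + 8.5834/(1+0.1037)^3 + 9.3130/(1+0.1037)^4 + 140.5227/(1+0.1037)^4 = 120.4589

$120.46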